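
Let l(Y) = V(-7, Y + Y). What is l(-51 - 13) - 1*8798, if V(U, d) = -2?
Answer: -8800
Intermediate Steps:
l(Y) = -2
l(-51 - 13) - 1*8798 = -2 - 1*8798 = -2 - 8798 = -8800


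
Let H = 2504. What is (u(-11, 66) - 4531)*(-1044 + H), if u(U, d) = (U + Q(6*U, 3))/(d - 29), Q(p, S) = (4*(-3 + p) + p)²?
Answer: -74013240/37 ≈ -2.0004e+6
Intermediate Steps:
Q(p, S) = (-12 + 5*p)² (Q(p, S) = ((-12 + 4*p) + p)² = (-12 + 5*p)²)
u(U, d) = (U + (-12 + 30*U)²)/(-29 + d) (u(U, d) = (U + (-12 + 5*(6*U))²)/(d - 29) = (U + (-12 + 30*U)²)/(-29 + d))
(u(-11, 66) - 4531)*(-1044 + H) = ((-11 + 36*(-2 + 5*(-11))²)/(-29 + 66) - 4531)*(-1044 + 2504) = ((-11 + 36*(-2 - 55)²)/37 - 4531)*1460 = ((-11 + 36*(-57)²)/37 - 4531)*1460 = ((-11 + 36*3249)/37 - 4531)*1460 = ((-11 + 116964)/37 - 4531)*1460 = ((1/37)*116953 - 4531)*1460 = (116953/37 - 4531)*1460 = -50694/37*1460 = -74013240/37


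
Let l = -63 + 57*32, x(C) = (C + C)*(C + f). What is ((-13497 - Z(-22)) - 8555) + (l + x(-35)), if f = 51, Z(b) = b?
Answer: -21389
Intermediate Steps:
x(C) = 2*C*(51 + C) (x(C) = (C + C)*(C + 51) = (2*C)*(51 + C) = 2*C*(51 + C))
l = 1761 (l = -63 + 1824 = 1761)
((-13497 - Z(-22)) - 8555) + (l + x(-35)) = ((-13497 - 1*(-22)) - 8555) + (1761 + 2*(-35)*(51 - 35)) = ((-13497 + 22) - 8555) + (1761 + 2*(-35)*16) = (-13475 - 8555) + (1761 - 1120) = -22030 + 641 = -21389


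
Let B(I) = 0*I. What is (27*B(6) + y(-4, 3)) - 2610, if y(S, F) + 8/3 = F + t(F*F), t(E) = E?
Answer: -7802/3 ≈ -2600.7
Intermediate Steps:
y(S, F) = -8/3 + F + F² (y(S, F) = -8/3 + (F + F*F) = -8/3 + (F + F²) = -8/3 + F + F²)
B(I) = 0
(27*B(6) + y(-4, 3)) - 2610 = (27*0 + (-8/3 + 3 + 3²)) - 2610 = (0 + (-8/3 + 3 + 9)) - 2610 = (0 + 28/3) - 2610 = 28/3 - 2610 = -7802/3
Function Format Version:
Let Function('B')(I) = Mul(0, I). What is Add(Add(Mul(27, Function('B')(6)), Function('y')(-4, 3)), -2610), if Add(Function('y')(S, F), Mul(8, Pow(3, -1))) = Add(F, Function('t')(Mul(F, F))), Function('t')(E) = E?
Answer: Rational(-7802, 3) ≈ -2600.7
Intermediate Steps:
Function('y')(S, F) = Add(Rational(-8, 3), F, Pow(F, 2)) (Function('y')(S, F) = Add(Rational(-8, 3), Add(F, Mul(F, F))) = Add(Rational(-8, 3), Add(F, Pow(F, 2))) = Add(Rational(-8, 3), F, Pow(F, 2)))
Function('B')(I) = 0
Add(Add(Mul(27, Function('B')(6)), Function('y')(-4, 3)), -2610) = Add(Add(Mul(27, 0), Add(Rational(-8, 3), 3, Pow(3, 2))), -2610) = Add(Add(0, Add(Rational(-8, 3), 3, 9)), -2610) = Add(Add(0, Rational(28, 3)), -2610) = Add(Rational(28, 3), -2610) = Rational(-7802, 3)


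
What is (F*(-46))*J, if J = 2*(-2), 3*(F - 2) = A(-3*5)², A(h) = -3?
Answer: 920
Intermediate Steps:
F = 5 (F = 2 + (⅓)*(-3)² = 2 + (⅓)*9 = 2 + 3 = 5)
J = -4
(F*(-46))*J = (5*(-46))*(-4) = -230*(-4) = 920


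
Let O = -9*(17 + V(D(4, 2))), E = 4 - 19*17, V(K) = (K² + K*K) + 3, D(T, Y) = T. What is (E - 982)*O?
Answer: 608868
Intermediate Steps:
V(K) = 3 + 2*K² (V(K) = (K² + K²) + 3 = 2*K² + 3 = 3 + 2*K²)
E = -319 (E = 4 - 323 = -319)
O = -468 (O = -9*(17 + (3 + 2*4²)) = -9*(17 + (3 + 2*16)) = -9*(17 + (3 + 32)) = -9*(17 + 35) = -9*52 = -468)
(E - 982)*O = (-319 - 982)*(-468) = -1301*(-468) = 608868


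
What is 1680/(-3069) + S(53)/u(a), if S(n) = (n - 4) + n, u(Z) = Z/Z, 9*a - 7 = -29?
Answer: 103786/1023 ≈ 101.45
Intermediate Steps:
a = -22/9 (a = 7/9 + (⅑)*(-29) = 7/9 - 29/9 = -22/9 ≈ -2.4444)
u(Z) = 1
S(n) = -4 + 2*n (S(n) = (-4 + n) + n = -4 + 2*n)
1680/(-3069) + S(53)/u(a) = 1680/(-3069) + (-4 + 2*53)/1 = 1680*(-1/3069) + (-4 + 106)*1 = -560/1023 + 102*1 = -560/1023 + 102 = 103786/1023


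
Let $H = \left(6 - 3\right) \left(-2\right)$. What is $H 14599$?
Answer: $-87594$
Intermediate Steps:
$H = -6$ ($H = 3 \left(-2\right) = -6$)
$H 14599 = \left(-6\right) 14599 = -87594$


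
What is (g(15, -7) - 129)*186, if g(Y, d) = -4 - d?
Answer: -23436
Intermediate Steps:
(g(15, -7) - 129)*186 = ((-4 - 1*(-7)) - 129)*186 = ((-4 + 7) - 129)*186 = (3 - 129)*186 = -126*186 = -23436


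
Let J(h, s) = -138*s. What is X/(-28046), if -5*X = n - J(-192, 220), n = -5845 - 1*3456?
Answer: 21059/140230 ≈ 0.15017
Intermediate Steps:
n = -9301 (n = -5845 - 3456 = -9301)
X = -21059/5 (X = -(-9301 - (-138)*220)/5 = -(-9301 - 1*(-30360))/5 = -(-9301 + 30360)/5 = -⅕*21059 = -21059/5 ≈ -4211.8)
X/(-28046) = -21059/5/(-28046) = -21059/5*(-1/28046) = 21059/140230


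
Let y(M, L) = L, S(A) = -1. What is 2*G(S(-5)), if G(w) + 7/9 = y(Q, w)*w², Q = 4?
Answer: -32/9 ≈ -3.5556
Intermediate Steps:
G(w) = -7/9 + w³ (G(w) = -7/9 + w*w² = -7/9 + w³)
2*G(S(-5)) = 2*(-7/9 + (-1)³) = 2*(-7/9 - 1) = 2*(-16/9) = -32/9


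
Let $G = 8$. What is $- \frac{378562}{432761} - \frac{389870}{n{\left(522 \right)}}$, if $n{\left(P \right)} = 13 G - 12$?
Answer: $- \frac{84377679387}{19907006} \approx -4238.6$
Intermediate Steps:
$n{\left(P \right)} = 92$ ($n{\left(P \right)} = 13 \cdot 8 - 12 = 104 - 12 = 92$)
$- \frac{378562}{432761} - \frac{389870}{n{\left(522 \right)}} = - \frac{378562}{432761} - \frac{389870}{92} = \left(-378562\right) \frac{1}{432761} - \frac{194935}{46} = - \frac{378562}{432761} - \frac{194935}{46} = - \frac{84377679387}{19907006}$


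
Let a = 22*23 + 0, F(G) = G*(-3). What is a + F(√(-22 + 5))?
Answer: 506 - 3*I*√17 ≈ 506.0 - 12.369*I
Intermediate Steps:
F(G) = -3*G
a = 506 (a = 506 + 0 = 506)
a + F(√(-22 + 5)) = 506 - 3*√(-22 + 5) = 506 - 3*I*√17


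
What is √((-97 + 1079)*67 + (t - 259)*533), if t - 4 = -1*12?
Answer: I*√76517 ≈ 276.62*I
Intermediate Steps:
t = -8 (t = 4 - 1*12 = 4 - 12 = -8)
√((-97 + 1079)*67 + (t - 259)*533) = √((-97 + 1079)*67 + (-8 - 259)*533) = √(982*67 - 267*533) = √(65794 - 142311) = √(-76517) = I*√76517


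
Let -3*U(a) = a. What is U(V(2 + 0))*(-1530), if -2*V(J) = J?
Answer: -510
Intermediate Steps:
V(J) = -J/2
U(a) = -a/3
U(V(2 + 0))*(-1530) = -(-1)*(2 + 0)/6*(-1530) = -(-1)*2/6*(-1530) = -⅓*(-1)*(-1530) = (⅓)*(-1530) = -510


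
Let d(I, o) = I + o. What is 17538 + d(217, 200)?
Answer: 17955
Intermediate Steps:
17538 + d(217, 200) = 17538 + (217 + 200) = 17538 + 417 = 17955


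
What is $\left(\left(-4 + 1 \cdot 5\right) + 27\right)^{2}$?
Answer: $784$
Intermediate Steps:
$\left(\left(-4 + 1 \cdot 5\right) + 27\right)^{2} = \left(\left(-4 + 5\right) + 27\right)^{2} = \left(1 + 27\right)^{2} = 28^{2} = 784$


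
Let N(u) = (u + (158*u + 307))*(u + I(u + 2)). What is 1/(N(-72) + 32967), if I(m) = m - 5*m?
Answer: -1/2284361 ≈ -4.3776e-7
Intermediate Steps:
I(m) = -4*m
N(u) = (-8 - 3*u)*(307 + 159*u) (N(u) = (u + (158*u + 307))*(u - 4*(u + 2)) = (u + (307 + 158*u))*(u - 4*(2 + u)) = (307 + 159*u)*(u + (-8 - 4*u)) = (307 + 159*u)*(-8 - 3*u) = (-8 - 3*u)*(307 + 159*u))
1/(N(-72) + 32967) = 1/((-2456 - 2193*(-72) - 477*(-72)²) + 32967) = 1/((-2456 + 157896 - 477*5184) + 32967) = 1/((-2456 + 157896 - 2472768) + 32967) = 1/(-2317328 + 32967) = 1/(-2284361) = -1/2284361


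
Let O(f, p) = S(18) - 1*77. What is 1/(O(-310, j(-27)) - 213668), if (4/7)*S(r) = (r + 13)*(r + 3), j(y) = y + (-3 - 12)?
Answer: -4/850423 ≈ -4.7035e-6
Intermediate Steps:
j(y) = -15 + y (j(y) = y - 15 = -15 + y)
S(r) = 7*(3 + r)*(13 + r)/4 (S(r) = 7*((r + 13)*(r + 3))/4 = 7*((13 + r)*(3 + r))/4 = 7*((3 + r)*(13 + r))/4 = 7*(3 + r)*(13 + r)/4)
O(f, p) = 4249/4 (O(f, p) = (273/4 + 28*18 + (7/4)*18**2) - 1*77 = (273/4 + 504 + (7/4)*324) - 77 = (273/4 + 504 + 567) - 77 = 4557/4 - 77 = 4249/4)
1/(O(-310, j(-27)) - 213668) = 1/(4249/4 - 213668) = 1/(-850423/4) = -4/850423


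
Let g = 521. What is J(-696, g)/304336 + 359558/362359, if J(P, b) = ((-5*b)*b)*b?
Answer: -256116001232507/110278888624 ≈ -2322.4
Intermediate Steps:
J(P, b) = -5*b³ (J(P, b) = (-5*b²)*b = -5*b³)
J(-696, g)/304336 + 359558/362359 = -5*521³/304336 + 359558/362359 = -5*141420761*(1/304336) + 359558*(1/362359) = -707103805*1/304336 + 359558/362359 = -707103805/304336 + 359558/362359 = -256116001232507/110278888624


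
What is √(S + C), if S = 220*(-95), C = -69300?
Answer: 10*I*√902 ≈ 300.33*I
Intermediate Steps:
S = -20900
√(S + C) = √(-20900 - 69300) = √(-90200) = 10*I*√902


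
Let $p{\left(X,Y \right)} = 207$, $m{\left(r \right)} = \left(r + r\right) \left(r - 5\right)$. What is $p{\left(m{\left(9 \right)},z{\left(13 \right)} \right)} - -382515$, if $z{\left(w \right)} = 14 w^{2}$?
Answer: $382722$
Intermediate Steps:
$m{\left(r \right)} = 2 r \left(-5 + r\right)$
$p{\left(m{\left(9 \right)},z{\left(13 \right)} \right)} - -382515 = 207 - -382515 = 207 + 382515 = 382722$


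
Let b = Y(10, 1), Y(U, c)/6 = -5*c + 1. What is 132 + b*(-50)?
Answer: 1332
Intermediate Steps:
Y(U, c) = 6 - 30*c (Y(U, c) = 6*(-5*c + 1) = 6*(1 - 5*c) = 6 - 30*c)
b = -24 (b = 6 - 30*1 = 6 - 30 = -24)
132 + b*(-50) = 132 - 24*(-50) = 132 + 1200 = 1332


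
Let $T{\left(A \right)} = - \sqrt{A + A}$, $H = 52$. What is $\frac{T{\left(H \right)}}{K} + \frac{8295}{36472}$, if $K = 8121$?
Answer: $\frac{8295}{36472} - \frac{2 \sqrt{26}}{8121} \approx 0.22618$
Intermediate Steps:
$T{\left(A \right)} = - \sqrt{2} \sqrt{A}$ ($T{\left(A \right)} = - \sqrt{2 A} = - \sqrt{2} \sqrt{A}$)
$\frac{T{\left(H \right)}}{K} + \frac{8295}{36472} = \frac{\left(-1\right) \sqrt{2} \sqrt{52}}{8121} + \frac{8295}{36472} = - \sqrt{2} \cdot 2 \sqrt{13} \cdot \frac{1}{8121} + 8295 \cdot \frac{1}{36472} = - 2 \sqrt{26} \cdot \frac{1}{8121} + \frac{8295}{36472} = - \frac{2 \sqrt{26}}{8121} + \frac{8295}{36472} = \frac{8295}{36472} - \frac{2 \sqrt{26}}{8121}$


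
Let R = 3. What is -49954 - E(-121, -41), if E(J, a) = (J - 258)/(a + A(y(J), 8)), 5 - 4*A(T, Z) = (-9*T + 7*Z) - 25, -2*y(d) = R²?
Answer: -23031826/461 ≈ -49961.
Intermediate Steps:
y(d) = -9/2 (y(d) = -½*3² = -½*9 = -9/2)
A(T, Z) = 15/2 - 7*Z/4 + 9*T/4 (A(T, Z) = 5/4 - ((-9*T + 7*Z) - 25)/4 = 5/4 - (-25 - 9*T + 7*Z)/4 = 5/4 + (25/4 - 7*Z/4 + 9*T/4) = 15/2 - 7*Z/4 + 9*T/4)
E(J, a) = (-258 + J)/(-133/8 + a) (E(J, a) = (J - 258)/(a + (15/2 - 7/4*8 + (9/4)*(-9/2))) = (-258 + J)/(a + (15/2 - 14 - 81/8)) = (-258 + J)/(a - 133/8) = (-258 + J)/(-133/8 + a))
-49954 - E(-121, -41) = -49954 - 8*(-258 - 121)/(-133 + 8*(-41)) = -49954 - 8*(-379)/(-133 - 328) = -49954 - 8*(-379)/(-461) = -49954 - 8*(-1)*(-379)/461 = -49954 - 1*3032/461 = -49954 - 3032/461 = -23031826/461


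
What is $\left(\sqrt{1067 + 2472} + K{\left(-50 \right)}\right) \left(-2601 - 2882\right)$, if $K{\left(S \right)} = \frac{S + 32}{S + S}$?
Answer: $- \frac{49347}{50} - 5483 \sqrt{3539} \approx -3.2717 \cdot 10^{5}$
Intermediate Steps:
$K{\left(S \right)} = \frac{32 + S}{2 S}$
$\left(\sqrt{1067 + 2472} + K{\left(-50 \right)}\right) \left(-2601 - 2882\right) = \left(\sqrt{1067 + 2472} + \frac{32 - 50}{2 \left(-50\right)}\right) \left(-2601 - 2882\right) = \left(\sqrt{3539} + \frac{1}{2} \left(- \frac{1}{50}\right) \left(-18\right)\right) \left(-5483\right) = \left(\sqrt{3539} + \frac{9}{50}\right) \left(-5483\right) = \left(\frac{9}{50} + \sqrt{3539}\right) \left(-5483\right) = - \frac{49347}{50} - 5483 \sqrt{3539}$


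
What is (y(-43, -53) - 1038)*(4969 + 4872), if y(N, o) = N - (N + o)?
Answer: -9693385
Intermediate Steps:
y(N, o) = -o (y(N, o) = N + (-N - o) = -o)
(y(-43, -53) - 1038)*(4969 + 4872) = (-1*(-53) - 1038)*(4969 + 4872) = (53 - 1038)*9841 = -985*9841 = -9693385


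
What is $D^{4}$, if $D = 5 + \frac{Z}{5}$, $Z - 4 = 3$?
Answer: $\frac{1048576}{625} \approx 1677.7$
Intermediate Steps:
$Z = 7$ ($Z = 4 + 3 = 7$)
$D = \frac{32}{5}$ ($D = 5 + \frac{7}{5} = \frac{32}{5} \approx 6.4$)
$D^{4} = \left(\frac{32}{5}\right)^{4} = \frac{1048576}{625}$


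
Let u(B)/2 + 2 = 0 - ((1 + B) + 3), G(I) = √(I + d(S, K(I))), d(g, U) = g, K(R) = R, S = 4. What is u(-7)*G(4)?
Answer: 4*√2 ≈ 5.6569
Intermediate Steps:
G(I) = √(4 + I) (G(I) = √(I + 4) = √(4 + I))
u(B) = -12 - 2*B (u(B) = -4 + 2*(0 - ((1 + B) + 3)) = -4 + 2*(0 - (4 + B)) = -4 + 2*(0 + (-4 - B)) = -4 + 2*(-4 - B) = -4 + (-8 - 2*B) = -12 - 2*B)
u(-7)*G(4) = (-12 - 2*(-7))*√(4 + 4) = (-12 + 14)*√8 = 2*(2*√2) = 4*√2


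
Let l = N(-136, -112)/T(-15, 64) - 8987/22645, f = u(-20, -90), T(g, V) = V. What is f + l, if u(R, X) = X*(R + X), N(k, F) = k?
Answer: 1793027139/181160 ≈ 9897.5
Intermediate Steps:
f = 9900 (f = -90*(-20 - 90) = -90*(-110) = 9900)
l = -456861/181160 (l = -136/64 - 8987/22645 = -136*1/64 - 8987*1/22645 = -17/8 - 8987/22645 = -456861/181160 ≈ -2.5219)
f + l = 9900 - 456861/181160 = 1793027139/181160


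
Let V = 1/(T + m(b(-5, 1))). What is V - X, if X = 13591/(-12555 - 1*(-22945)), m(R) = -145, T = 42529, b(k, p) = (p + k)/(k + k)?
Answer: -288015277/220184880 ≈ -1.3081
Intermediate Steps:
b(k, p) = (k + p)/(2*k) (b(k, p) = (k + p)/((2*k)) = (k + p)*(1/(2*k)) = (k + p)/(2*k))
V = 1/42384 (V = 1/(42529 - 145) = 1/42384 ≈ 2.3594e-5)
X = 13591/10390 (X = 13591/(-12555 + 22945) = 13591/10390 ≈ 1.3081)
V - X = 1/42384 - 1*13591/10390 = 1/42384 - 13591/10390 = -288015277/220184880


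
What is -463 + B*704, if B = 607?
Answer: 426865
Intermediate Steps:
-463 + B*704 = -463 + 607*704 = -463 + 427328 = 426865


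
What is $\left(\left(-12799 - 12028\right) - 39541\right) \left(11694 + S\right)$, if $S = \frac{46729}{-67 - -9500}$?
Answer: $- \frac{7103409877008}{9433} \approx -7.5304 \cdot 10^{8}$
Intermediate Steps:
$S = \frac{46729}{9433}$ ($S = \frac{46729}{-67 + 9500} = \frac{46729}{9433} \approx 4.9538$)
$\left(\left(-12799 - 12028\right) - 39541\right) \left(11694 + S\right) = \left(\left(-12799 - 12028\right) - 39541\right) \left(11694 + \frac{46729}{9433}\right) = \left(\left(-12799 - 12028\right) - 39541\right) \frac{110356231}{9433} = \left(-24827 - 39541\right) \frac{110356231}{9433} = \left(-64368\right) \frac{110356231}{9433} = - \frac{7103409877008}{9433}$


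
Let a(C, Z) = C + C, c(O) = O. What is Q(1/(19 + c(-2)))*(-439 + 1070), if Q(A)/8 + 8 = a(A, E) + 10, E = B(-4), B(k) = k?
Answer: 181728/17 ≈ 10690.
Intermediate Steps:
E = -4
a(C, Z) = 2*C
Q(A) = 16 + 16*A (Q(A) = -64 + 8*(2*A + 10) = -64 + 8*(10 + 2*A) = -64 + (80 + 16*A) = 16 + 16*A)
Q(1/(19 + c(-2)))*(-439 + 1070) = (16 + 16/(19 - 2))*(-439 + 1070) = (16 + 16/17)*631 = (288/17)*631 = 181728/17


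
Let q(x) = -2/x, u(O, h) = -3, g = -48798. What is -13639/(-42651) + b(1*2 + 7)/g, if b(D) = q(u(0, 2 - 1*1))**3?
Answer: 998314927/3121925247 ≈ 0.31978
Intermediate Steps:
b(D) = 8/27 (b(D) = (-2/(-3))**3 = (-2*(-1/3))**3 = (2/3)**3 = 8/27)
-13639/(-42651) + b(1*2 + 7)/g = -13639/(-42651) + (8/27)/(-48798) = -13639*(-1/42651) + (8/27)*(-1/48798) = 13639/42651 - 4/658773 = 998314927/3121925247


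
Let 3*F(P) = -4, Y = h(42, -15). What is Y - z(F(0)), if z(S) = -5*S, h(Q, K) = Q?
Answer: 106/3 ≈ 35.333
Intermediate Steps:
Y = 42
F(P) = -4/3 (F(P) = (1/3)*(-4) = -4/3)
Y - z(F(0)) = 42 - (-5)*(-4)/3 = 42 - 1*20/3 = 42 - 20/3 = 106/3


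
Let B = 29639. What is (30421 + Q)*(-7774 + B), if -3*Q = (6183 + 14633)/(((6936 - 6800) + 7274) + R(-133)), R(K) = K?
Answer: 14520547265275/21831 ≈ 6.6513e+8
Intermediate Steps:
Q = -20816/21831 (Q = -(6183 + 14633)/(3*(((6936 - 6800) + 7274) - 133)) = -20816/(3*((136 + 7274) - 133)) = -20816/(3*(7410 - 133)) = -20816/(3*7277) = -⅓*20816/7277 = -20816/21831 ≈ -0.95351)
(30421 + Q)*(-7774 + B) = (30421 - 20816/21831)*(-7774 + 29639) = (664100035/21831)*21865 = 14520547265275/21831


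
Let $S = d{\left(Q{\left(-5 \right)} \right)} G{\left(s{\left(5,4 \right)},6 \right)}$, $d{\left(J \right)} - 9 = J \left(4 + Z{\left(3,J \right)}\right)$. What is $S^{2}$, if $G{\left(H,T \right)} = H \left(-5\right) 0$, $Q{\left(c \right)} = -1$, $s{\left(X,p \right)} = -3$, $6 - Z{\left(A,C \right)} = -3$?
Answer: $0$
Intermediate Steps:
$Z{\left(A,C \right)} = 9$ ($Z{\left(A,C \right)} = 6 - -3 = 6 + 3 = 9$)
$G{\left(H,T \right)} = 0$ ($G{\left(H,T \right)} = - 5 H 0 = 0$)
$d{\left(J \right)} = 9 + 13 J$ ($d{\left(J \right)} = 9 + J \left(4 + 9\right) = 9 + J 13 = 9 + 13 J$)
$S = 0$ ($S = \left(9 + 13 \left(-1\right)\right) 0 = \left(9 - 13\right) 0 = \left(-4\right) 0 = 0$)
$S^{2} = 0^{2} = 0$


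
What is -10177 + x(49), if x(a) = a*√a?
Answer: -9834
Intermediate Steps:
x(a) = a^(3/2)
-10177 + x(49) = -10177 + 49^(3/2) = -10177 + 343 = -9834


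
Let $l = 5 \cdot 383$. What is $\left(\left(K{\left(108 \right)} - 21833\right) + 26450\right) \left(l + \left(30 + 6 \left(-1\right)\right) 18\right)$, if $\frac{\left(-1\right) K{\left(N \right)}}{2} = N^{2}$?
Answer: $-43914717$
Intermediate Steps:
$K{\left(N \right)} = - 2 N^{2}$
$l = 1915$
$\left(\left(K{\left(108 \right)} - 21833\right) + 26450\right) \left(l + \left(30 + 6 \left(-1\right)\right) 18\right) = \left(\left(- 2 \cdot 108^{2} - 21833\right) + 26450\right) \left(1915 + \left(30 + 6 \left(-1\right)\right) 18\right) = \left(\left(\left(-2\right) 11664 - 21833\right) + 26450\right) \left(1915 + \left(30 - 6\right) 18\right) = \left(\left(-23328 - 21833\right) + 26450\right) \left(1915 + 24 \cdot 18\right) = \left(-45161 + 26450\right) \left(1915 + 432\right) = \left(-18711\right) 2347 = -43914717$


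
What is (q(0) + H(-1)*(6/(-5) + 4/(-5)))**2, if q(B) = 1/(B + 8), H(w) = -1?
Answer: 289/64 ≈ 4.5156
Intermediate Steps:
q(B) = 1/(8 + B)
(q(0) + H(-1)*(6/(-5) + 4/(-5)))**2 = (1/(8 + 0) - (6/(-5) + 4/(-5)))**2 = (1/8 - (6*(-1/5) + 4*(-1/5)))**2 = (1/8 - (-6/5 - 4/5))**2 = (1/8 - 1*(-2))**2 = (1/8 + 2)**2 = (17/8)**2 = 289/64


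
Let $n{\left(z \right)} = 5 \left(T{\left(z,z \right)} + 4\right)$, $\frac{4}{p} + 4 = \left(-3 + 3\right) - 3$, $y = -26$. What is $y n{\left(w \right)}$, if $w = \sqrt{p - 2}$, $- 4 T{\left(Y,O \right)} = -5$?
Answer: $- \frac{1365}{2} \approx -682.5$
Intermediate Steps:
$T{\left(Y,O \right)} = \frac{5}{4}$ ($T{\left(Y,O \right)} = \left(- \frac{1}{4}\right) \left(-5\right) = \frac{5}{4}$)
$p = - \frac{4}{7}$ ($p = \frac{4}{-4 + \left(\left(-3 + 3\right) - 3\right)} = \frac{4}{-4 + \left(0 - 3\right)} = \frac{4}{-4 - 3} = \frac{4}{-7} = 4 \left(- \frac{1}{7}\right) = - \frac{4}{7} \approx -0.57143$)
$w = \frac{3 i \sqrt{14}}{7}$ ($w = \sqrt{- \frac{4}{7} - 2} = \sqrt{- \frac{18}{7}} = \frac{3 i \sqrt{14}}{7} \approx 1.6036 i$)
$n{\left(z \right)} = \frac{105}{4}$ ($n{\left(z \right)} = 5 \left(\frac{5}{4} + 4\right) = 5 \cdot \frac{21}{4} = \frac{105}{4}$)
$y n{\left(w \right)} = \left(-26\right) \frac{105}{4} = - \frac{1365}{2}$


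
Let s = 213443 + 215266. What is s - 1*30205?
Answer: 398504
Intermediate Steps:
s = 428709
s - 1*30205 = 428709 - 1*30205 = 428709 - 30205 = 398504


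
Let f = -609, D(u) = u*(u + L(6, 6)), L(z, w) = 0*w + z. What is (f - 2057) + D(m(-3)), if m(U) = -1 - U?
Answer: -2650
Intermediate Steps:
L(z, w) = z (L(z, w) = 0 + z = z)
D(u) = u*(6 + u) (D(u) = u*(u + 6) = u*(6 + u))
(f - 2057) + D(m(-3)) = (-609 - 2057) + (-1 - 1*(-3))*(6 + (-1 - 1*(-3))) = -2666 + (-1 + 3)*(6 + (-1 + 3)) = -2666 + 2*(6 + 2) = -2666 + 2*8 = -2666 + 16 = -2650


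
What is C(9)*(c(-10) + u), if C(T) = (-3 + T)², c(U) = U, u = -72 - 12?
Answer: -3384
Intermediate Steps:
u = -84
C(9)*(c(-10) + u) = (-3 + 9)²*(-10 - 84) = 6²*(-94) = 36*(-94) = -3384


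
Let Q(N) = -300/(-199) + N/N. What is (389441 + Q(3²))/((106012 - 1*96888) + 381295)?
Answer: 77499258/77693381 ≈ 0.99750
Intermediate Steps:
Q(N) = 499/199 (Q(N) = -300*(-1/199) + 1 = 300/199 + 1 = 499/199)
(389441 + Q(3²))/((106012 - 1*96888) + 381295) = (389441 + 499/199)/((106012 - 1*96888) + 381295) = 77499258/(199*((106012 - 96888) + 381295)) = 77499258/(199*(9124 + 381295)) = (77499258/199)/390419 = (77499258/199)*(1/390419) = 77499258/77693381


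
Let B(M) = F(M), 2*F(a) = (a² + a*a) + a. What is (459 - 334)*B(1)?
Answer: 375/2 ≈ 187.50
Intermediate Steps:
F(a) = a² + a/2 (F(a) = ((a² + a*a) + a)/2 = ((a² + a²) + a)/2 = (2*a² + a)/2 = (a + 2*a²)/2 = a² + a/2)
B(M) = M*(½ + M)
(459 - 334)*B(1) = (459 - 334)*(1*(½ + 1)) = 125*(1*(3/2)) = 125*(3/2) = 375/2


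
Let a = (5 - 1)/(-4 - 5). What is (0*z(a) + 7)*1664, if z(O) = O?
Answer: 11648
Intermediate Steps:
a = -4/9 (a = 4/(-9) = 4*(-⅑) = -4/9 ≈ -0.44444)
(0*z(a) + 7)*1664 = (0*(-4/9) + 7)*1664 = (0 + 7)*1664 = 7*1664 = 11648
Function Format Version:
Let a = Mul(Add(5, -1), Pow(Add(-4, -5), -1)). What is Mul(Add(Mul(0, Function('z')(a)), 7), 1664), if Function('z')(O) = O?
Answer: 11648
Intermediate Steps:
a = Rational(-4, 9) (a = Mul(4, Pow(-9, -1)) = Mul(4, Rational(-1, 9)) = Rational(-4, 9) ≈ -0.44444)
Mul(Add(Mul(0, Function('z')(a)), 7), 1664) = Mul(Add(Mul(0, Rational(-4, 9)), 7), 1664) = Mul(Add(0, 7), 1664) = Mul(7, 1664) = 11648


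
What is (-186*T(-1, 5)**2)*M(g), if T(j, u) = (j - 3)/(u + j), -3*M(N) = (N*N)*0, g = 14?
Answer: 0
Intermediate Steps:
M(N) = 0 (M(N) = -N*N*0/3 = -N**2*0/3 = -1/3*0 = 0)
T(j, u) = (-3 + j)/(j + u)
(-186*T(-1, 5)**2)*M(g) = -186*(-3 - 1)**2/(-1 + 5)**2*0 = -186*1**2*0 = -186*(-1)**2*0 = -186*1*0 = -186*0 = 0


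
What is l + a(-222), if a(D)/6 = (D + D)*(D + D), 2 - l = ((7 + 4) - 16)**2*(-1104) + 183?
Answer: 1210235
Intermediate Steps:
l = 27419 (l = 2 - (((7 + 4) - 16)**2*(-1104) + 183) = 2 - ((11 - 16)**2*(-1104) + 183) = 2 - ((-5)**2*(-1104) + 183) = 2 - (25*(-1104) + 183) = 2 - (-27600 + 183) = 2 - 1*(-27417) = 2 + 27417 = 27419)
a(D) = 24*D**2 (a(D) = 6*((D + D)*(D + D)) = 6*((2*D)*(2*D)) = 6*(4*D**2) = 24*D**2)
l + a(-222) = 27419 + 24*(-222)**2 = 27419 + 24*49284 = 27419 + 1182816 = 1210235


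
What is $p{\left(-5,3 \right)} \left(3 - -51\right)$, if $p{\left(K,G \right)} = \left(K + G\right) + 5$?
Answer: $162$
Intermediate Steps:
$p{\left(K,G \right)} = 5 + G + K$ ($p{\left(K,G \right)} = \left(G + K\right) + 5 = 5 + G + K$)
$p{\left(-5,3 \right)} \left(3 - -51\right) = \left(5 + 3 - 5\right) \left(3 - -51\right) = 3 \left(3 + 51\right) = 3 \cdot 54 = 162$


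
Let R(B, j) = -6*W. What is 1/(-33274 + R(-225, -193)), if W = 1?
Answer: -1/33280 ≈ -3.0048e-5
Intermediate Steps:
R(B, j) = -6 (R(B, j) = -6*1 = -6)
1/(-33274 + R(-225, -193)) = 1/(-33274 - 6) = 1/(-33280) = -1/33280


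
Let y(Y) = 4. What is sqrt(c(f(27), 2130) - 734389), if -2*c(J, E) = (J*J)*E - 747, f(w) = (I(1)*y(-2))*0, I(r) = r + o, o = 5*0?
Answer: I*sqrt(2936062)/2 ≈ 856.75*I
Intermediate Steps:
o = 0
I(r) = r (I(r) = r + 0 = r)
f(w) = 0 (f(w) = (1*4)*0 = 4*0 = 0)
c(J, E) = 747/2 - E*J**2/2 (c(J, E) = -((J*J)*E - 747)/2 = -(J**2*E - 747)/2 = -(E*J**2 - 747)/2 = -(-747 + E*J**2)/2 = 747/2 - E*J**2/2)
sqrt(c(f(27), 2130) - 734389) = sqrt((747/2 - 1/2*2130*0**2) - 734389) = sqrt((747/2 - 1/2*2130*0) - 734389) = sqrt((747/2 + 0) - 734389) = sqrt(747/2 - 734389) = sqrt(-1468031/2) = I*sqrt(2936062)/2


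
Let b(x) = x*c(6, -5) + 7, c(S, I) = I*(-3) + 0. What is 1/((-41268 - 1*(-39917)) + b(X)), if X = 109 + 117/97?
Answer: 97/29982 ≈ 0.0032353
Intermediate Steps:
c(S, I) = -3*I (c(S, I) = -3*I + 0 = -3*I)
X = 10690/97 (X = 109 + 117*(1/97) = 109 + 117/97 = 10690/97 ≈ 110.21)
b(x) = 7 + 15*x (b(x) = x*(-3*(-5)) + 7 = x*15 + 7 = 15*x + 7 = 7 + 15*x)
1/((-41268 - 1*(-39917)) + b(X)) = 1/((-41268 - 1*(-39917)) + (7 + 15*(10690/97))) = 1/((-41268 + 39917) + (7 + 160350/97)) = 1/(-1351 + 161029/97) = 1/(29982/97) = 97/29982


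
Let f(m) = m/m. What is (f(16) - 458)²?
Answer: 208849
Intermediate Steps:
f(m) = 1
(f(16) - 458)² = (1 - 458)² = (-457)² = 208849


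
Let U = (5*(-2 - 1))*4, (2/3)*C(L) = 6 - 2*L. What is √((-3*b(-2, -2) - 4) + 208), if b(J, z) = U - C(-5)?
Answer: 2*√114 ≈ 21.354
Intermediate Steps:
C(L) = 9 - 3*L (C(L) = 3*(6 - 2*L)/2 = 9 - 3*L)
U = -60 (U = (5*(-3))*4 = -15*4 = -60)
b(J, z) = -84 (b(J, z) = -60 - (9 - 3*(-5)) = -60 - (9 + 15) = -60 - 1*24 = -60 - 24 = -84)
√((-3*b(-2, -2) - 4) + 208) = √((-3*(-84) - 4) + 208) = √((252 - 4) + 208) = √(248 + 208) = √456 = 2*√114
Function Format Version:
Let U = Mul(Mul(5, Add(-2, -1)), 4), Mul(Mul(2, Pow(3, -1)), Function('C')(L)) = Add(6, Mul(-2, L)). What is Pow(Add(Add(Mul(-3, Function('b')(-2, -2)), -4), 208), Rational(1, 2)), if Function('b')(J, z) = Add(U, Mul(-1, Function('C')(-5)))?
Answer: Mul(2, Pow(114, Rational(1, 2))) ≈ 21.354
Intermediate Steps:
Function('C')(L) = Add(9, Mul(-3, L)) (Function('C')(L) = Mul(Rational(3, 2), Add(6, Mul(-2, L))) = Add(9, Mul(-3, L)))
U = -60 (U = Mul(Mul(5, -3), 4) = Mul(-15, 4) = -60)
Function('b')(J, z) = -84 (Function('b')(J, z) = Add(-60, Mul(-1, Add(9, Mul(-3, -5)))) = Add(-60, Mul(-1, Add(9, 15))) = Add(-60, Mul(-1, 24)) = Add(-60, -24) = -84)
Pow(Add(Add(Mul(-3, Function('b')(-2, -2)), -4), 208), Rational(1, 2)) = Pow(Add(Add(Mul(-3, -84), -4), 208), Rational(1, 2)) = Pow(Add(Add(252, -4), 208), Rational(1, 2)) = Pow(Add(248, 208), Rational(1, 2)) = Pow(456, Rational(1, 2)) = Mul(2, Pow(114, Rational(1, 2)))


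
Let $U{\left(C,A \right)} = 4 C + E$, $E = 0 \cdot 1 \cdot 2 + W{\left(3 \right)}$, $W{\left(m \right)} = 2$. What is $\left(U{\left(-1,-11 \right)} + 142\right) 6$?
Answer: $840$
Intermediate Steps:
$E = 2$ ($E = 0 \cdot 1 \cdot 2 + 2 = 0 \cdot 2 + 2 = 0 + 2 = 2$)
$U{\left(C,A \right)} = 2 + 4 C$ ($U{\left(C,A \right)} = 4 C + 2 = 2 + 4 C$)
$\left(U{\left(-1,-11 \right)} + 142\right) 6 = \left(\left(2 + 4 \left(-1\right)\right) + 142\right) 6 = \left(\left(2 - 4\right) + 142\right) 6 = \left(-2 + 142\right) 6 = 140 \cdot 6 = 840$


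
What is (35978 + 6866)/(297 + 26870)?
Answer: 42844/27167 ≈ 1.5771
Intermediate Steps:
(35978 + 6866)/(297 + 26870) = 42844/27167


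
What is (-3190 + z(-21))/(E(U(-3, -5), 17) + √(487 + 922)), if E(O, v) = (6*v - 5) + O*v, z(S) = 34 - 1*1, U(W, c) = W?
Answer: -20746/101 + 451*√1409/101 ≈ -37.792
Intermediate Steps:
z(S) = 33 (z(S) = 34 - 1 = 33)
E(O, v) = -5 + 6*v + O*v (E(O, v) = (-5 + 6*v) + O*v = -5 + 6*v + O*v)
(-3190 + z(-21))/(E(U(-3, -5), 17) + √(487 + 922)) = (-3190 + 33)/((-5 + 6*17 - 3*17) + √(487 + 922)) = -3157/((-5 + 102 - 51) + √1409) = -3157/(46 + √1409)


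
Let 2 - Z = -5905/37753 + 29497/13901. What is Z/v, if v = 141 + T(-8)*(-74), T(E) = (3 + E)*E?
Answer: -18094070/1479423753007 ≈ -1.2230e-5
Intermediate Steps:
T(E) = E*(3 + E)
v = -2819 (v = 141 - 8*(3 - 8)*(-74) = 141 - 8*(-5)*(-74) = 141 + 40*(-74) = 141 - 2960 = -2819)
Z = 18094070/524804453 (Z = 2 - (-5905/37753 + 29497/13901) = 2 - 1*1031514836/524804453 = 2 - 1031514836/524804453 = 18094070/524804453 ≈ 0.034478)
Z/v = (18094070/524804453)/(-2819) = (18094070/524804453)*(-1/2819) = -18094070/1479423753007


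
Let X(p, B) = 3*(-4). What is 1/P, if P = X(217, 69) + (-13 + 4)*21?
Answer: -1/201 ≈ -0.0049751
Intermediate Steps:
X(p, B) = -12
P = -201 (P = -12 + (-13 + 4)*21 = -12 - 9*21 = -12 - 189 = -201)
1/P = 1/(-201) = -1/201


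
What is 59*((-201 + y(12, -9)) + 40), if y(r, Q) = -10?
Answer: -10089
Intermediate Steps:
59*((-201 + y(12, -9)) + 40) = 59*((-201 - 10) + 40) = 59*(-211 + 40) = 59*(-171) = -10089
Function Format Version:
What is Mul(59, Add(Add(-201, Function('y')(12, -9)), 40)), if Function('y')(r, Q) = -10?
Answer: -10089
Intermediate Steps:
Mul(59, Add(Add(-201, Function('y')(12, -9)), 40)) = Mul(59, Add(Add(-201, -10), 40)) = Mul(59, Add(-211, 40)) = Mul(59, -171) = -10089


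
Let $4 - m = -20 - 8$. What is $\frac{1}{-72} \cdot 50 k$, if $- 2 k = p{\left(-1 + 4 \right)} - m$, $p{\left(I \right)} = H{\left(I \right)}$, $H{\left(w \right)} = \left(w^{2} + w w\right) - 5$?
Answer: $- \frac{475}{72} \approx -6.5972$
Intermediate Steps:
$H{\left(w \right)} = -5 + 2 w^{2}$ ($H{\left(w \right)} = \left(w^{2} + w^{2}\right) - 5 = 2 w^{2} - 5 = -5 + 2 w^{2}$)
$p{\left(I \right)} = -5 + 2 I^{2}$
$m = 32$ ($m = 4 - \left(-20 - 8\right) = 4 - -28 = 4 + 28 = 32$)
$k = \frac{19}{2}$ ($k = - \frac{\left(-5 + 2 \left(-1 + 4\right)^{2}\right) - 32}{2} = - \frac{\left(-5 + 2 \cdot 3^{2}\right) - 32}{2} = - \frac{\left(-5 + 2 \cdot 9\right) - 32}{2} = - \frac{\left(-5 + 18\right) - 32}{2} = - \frac{13 - 32}{2} = \left(- \frac{1}{2}\right) \left(-19\right) = \frac{19}{2} \approx 9.5$)
$\frac{1}{-72} \cdot 50 k = \frac{1}{-72} \cdot 50 \cdot \frac{19}{2} = \left(- \frac{1}{72}\right) 50 \cdot \frac{19}{2} = \left(- \frac{25}{36}\right) \frac{19}{2} = - \frac{475}{72}$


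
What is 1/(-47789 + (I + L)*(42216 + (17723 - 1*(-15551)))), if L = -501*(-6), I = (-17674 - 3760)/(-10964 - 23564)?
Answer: 8632/1958790816597 ≈ 4.4068e-9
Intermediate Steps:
I = 10717/17264 (I = -21434/(-34528) = -21434*(-1/34528) = 10717/17264 ≈ 0.62077)
L = 3006
1/(-47789 + (I + L)*(42216 + (17723 - 1*(-15551)))) = 1/(-47789 + (10717/17264 + 3006)*(42216 + (17723 - 1*(-15551)))) = 1/(-47789 + 51906301*(42216 + (17723 + 15551))/17264) = 1/(-47789 + 51906301*(42216 + 33274)/17264) = 1/(-47789 + (51906301/17264)*75490) = 1/(-47789 + 1959203331245/8632) = 1/(1958790816597/8632) = 8632/1958790816597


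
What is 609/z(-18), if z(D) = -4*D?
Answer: 203/24 ≈ 8.4583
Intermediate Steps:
609/z(-18) = 609/((-4*(-18))) = 609/72 = 609*(1/72) = 203/24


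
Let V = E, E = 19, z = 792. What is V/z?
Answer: 19/792 ≈ 0.023990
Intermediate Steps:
V = 19
V/z = 19/792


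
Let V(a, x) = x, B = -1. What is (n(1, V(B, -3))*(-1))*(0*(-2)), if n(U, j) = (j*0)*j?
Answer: 0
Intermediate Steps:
n(U, j) = 0 (n(U, j) = 0*j = 0)
(n(1, V(B, -3))*(-1))*(0*(-2)) = (0*(-1))*(0*(-2)) = 0*0 = 0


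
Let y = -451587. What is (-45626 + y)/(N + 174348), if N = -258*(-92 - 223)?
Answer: -497213/255618 ≈ -1.9451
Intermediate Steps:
N = 81270 (N = -258*(-315) = 81270)
(-45626 + y)/(N + 174348) = (-45626 - 451587)/(81270 + 174348) = -497213/255618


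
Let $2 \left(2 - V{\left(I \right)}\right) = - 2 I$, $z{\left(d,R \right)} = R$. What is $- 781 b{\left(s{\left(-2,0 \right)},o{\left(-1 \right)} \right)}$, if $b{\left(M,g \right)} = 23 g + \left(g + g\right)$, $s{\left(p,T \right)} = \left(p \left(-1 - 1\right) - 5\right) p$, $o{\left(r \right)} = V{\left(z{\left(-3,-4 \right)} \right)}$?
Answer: $39050$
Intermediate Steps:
$V{\left(I \right)} = 2 + I$ ($V{\left(I \right)} = 2 - \frac{\left(-2\right) I}{2} = 2 + I$)
$o{\left(r \right)} = -2$ ($o{\left(r \right)} = 2 - 4 = -2$)
$s{\left(p,T \right)} = p \left(-5 - 2 p\right)$ ($s{\left(p,T \right)} = \left(p \left(-2\right) - 5\right) p = \left(- 2 p - 5\right) p = \left(-5 - 2 p\right) p = p \left(-5 - 2 p\right)$)
$b{\left(M,g \right)} = 25 g$ ($b{\left(M,g \right)} = 23 g + 2 g = 25 g$)
$- 781 b{\left(s{\left(-2,0 \right)},o{\left(-1 \right)} \right)} = - 781 \cdot 25 \left(-2\right) = \left(-781\right) \left(-50\right) = 39050$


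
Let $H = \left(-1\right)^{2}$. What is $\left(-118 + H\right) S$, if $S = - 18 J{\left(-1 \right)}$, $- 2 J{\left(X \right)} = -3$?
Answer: $3159$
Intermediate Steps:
$H = 1$
$J{\left(X \right)} = \frac{3}{2}$ ($J{\left(X \right)} = \left(- \frac{1}{2}\right) \left(-3\right) = \frac{3}{2}$)
$S = -27$ ($S = \left(-18\right) \frac{3}{2} = -27$)
$\left(-118 + H\right) S = \left(-118 + 1\right) \left(-27\right) = \left(-117\right) \left(-27\right) = 3159$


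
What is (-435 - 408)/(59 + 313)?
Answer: -281/124 ≈ -2.2661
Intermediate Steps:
(-435 - 408)/(59 + 313) = -843/372 = -843*1/372 = -281/124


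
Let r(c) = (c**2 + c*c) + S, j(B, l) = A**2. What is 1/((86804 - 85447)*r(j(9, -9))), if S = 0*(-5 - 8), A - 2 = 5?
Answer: 1/6516314 ≈ 1.5346e-7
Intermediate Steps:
A = 7 (A = 2 + 5 = 7)
S = 0 (S = 0*(-13) = 0)
j(B, l) = 49 (j(B, l) = 7**2 = 49)
r(c) = 2*c**2 (r(c) = (c**2 + c*c) + 0 = (c**2 + c**2) + 0 = 2*c**2 + 0 = 2*c**2)
1/((86804 - 85447)*r(j(9, -9))) = 1/((86804 - 85447)*((2*49**2))) = 1/(1357*((2*2401))) = (1/1357)/4802 = (1/1357)*(1/4802) = 1/6516314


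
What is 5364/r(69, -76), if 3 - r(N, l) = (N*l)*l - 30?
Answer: -596/44279 ≈ -0.013460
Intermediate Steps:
r(N, l) = 33 - N*l**2 (r(N, l) = 3 - ((N*l)*l - 30) = 3 - (N*l**2 - 30) = 3 - (-30 + N*l**2) = 3 + (30 - N*l**2) = 33 - N*l**2)
5364/r(69, -76) = 5364/(33 - 1*69*(-76)**2) = 5364/(33 - 1*69*5776) = 5364/(33 - 398544) = 5364/(-398511) = 5364*(-1/398511) = -596/44279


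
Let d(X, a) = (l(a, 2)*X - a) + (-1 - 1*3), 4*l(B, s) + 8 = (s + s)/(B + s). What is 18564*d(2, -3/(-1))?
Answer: -983892/5 ≈ -1.9678e+5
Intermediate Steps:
l(B, s) = -2 + s/(2*(B + s)) (l(B, s) = -2 + ((s + s)/(B + s))/4 = -2 + ((2*s)/(B + s))/4 = -2 + (2*s/(B + s))/4 = -2 + s/(2*(B + s)))
d(X, a) = -4 - a + X*(-3 - 2*a)/(2 + a) (d(X, a) = (((-2*a - 3/2*2)/(a + 2))*X - a) + (-1 - 1*3) = (((-2*a - 3)/(2 + a))*X - a) + (-1 - 3) = (((-3 - 2*a)/(2 + a))*X - a) - 4 = (X*(-3 - 2*a)/(2 + a) - a) - 4 = (-a + X*(-3 - 2*a)/(2 + a)) - 4 = -4 - a + X*(-3 - 2*a)/(2 + a))
18564*d(2, -3/(-1)) = 18564*(((-4 - (-3)/(-1))*(2 - 3/(-1)) - 1*2*(3 + 2*(-3/(-1))))/(2 - 3/(-1))) = 18564*(((-4 - (-3)*(-1))*(2 - 3*(-1)) - 1*2*(3 + 2*(-3*(-1))))/(2 - 3*(-1))) = 18564*(((-4 - 1*3)*(2 + 3) - 1*2*(3 + 2*3))/(2 + 3)) = 18564*(((-4 - 3)*5 - 1*2*(3 + 6))/5) = 18564*((-7*5 - 1*2*9)/5) = 18564*((-35 - 18)/5) = 18564*((⅕)*(-53)) = 18564*(-53/5) = -983892/5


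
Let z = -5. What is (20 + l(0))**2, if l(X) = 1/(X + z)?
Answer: 9801/25 ≈ 392.04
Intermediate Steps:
l(X) = 1/(-5 + X) (l(X) = 1/(X - 5) = 1/(-5 + X))
(20 + l(0))**2 = (20 + 1/(-5 + 0))**2 = (20 + 1/(-5))**2 = (20 - 1/5)**2 = (99/5)**2 = 9801/25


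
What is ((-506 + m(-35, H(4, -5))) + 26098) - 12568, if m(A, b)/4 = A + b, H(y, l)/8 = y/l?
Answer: 64292/5 ≈ 12858.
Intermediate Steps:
H(y, l) = 8*y/l (H(y, l) = 8*(y/l) = 8*y/l)
m(A, b) = 4*A + 4*b (m(A, b) = 4*(A + b) = 4*A + 4*b)
((-506 + m(-35, H(4, -5))) + 26098) - 12568 = ((-506 + (4*(-35) + 4*(8*4/(-5)))) + 26098) - 12568 = ((-506 + (-140 + 4*(8*4*(-⅕)))) + 26098) - 12568 = ((-506 + (-140 + 4*(-32/5))) + 26098) - 12568 = ((-506 + (-140 - 128/5)) + 26098) - 12568 = ((-506 - 828/5) + 26098) - 12568 = (-3358/5 + 26098) - 12568 = 127132/5 - 12568 = 64292/5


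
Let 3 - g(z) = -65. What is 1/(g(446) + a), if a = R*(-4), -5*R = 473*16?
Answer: 5/30612 ≈ 0.00016333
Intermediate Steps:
g(z) = 68 (g(z) = 3 - 1*(-65) = 3 + 65 = 68)
R = -7568/5 (R = -473*16/5 = -⅕*7568 = -7568/5 ≈ -1513.6)
a = 30272/5 (a = -7568/5*(-4) = 30272/5 ≈ 6054.4)
1/(g(446) + a) = 1/(68 + 30272/5) = 1/(30612/5) = 5/30612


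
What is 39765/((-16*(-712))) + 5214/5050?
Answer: 130105569/28764800 ≈ 4.5231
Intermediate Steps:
39765/((-16*(-712))) + 5214/5050 = 39765/11392 + 5214*(1/5050) = 39765*(1/11392) + 2607/2525 = 39765/11392 + 2607/2525 = 130105569/28764800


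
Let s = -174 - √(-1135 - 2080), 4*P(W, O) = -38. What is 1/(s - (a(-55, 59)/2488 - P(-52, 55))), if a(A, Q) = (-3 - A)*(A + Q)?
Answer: -71025558/14282959781 + 386884*I*√3215/14282959781 ≈ -0.0049727 + 0.0015359*I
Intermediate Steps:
P(W, O) = -19/2 (P(W, O) = (¼)*(-38) = -19/2)
s = -174 - I*√3215 (s = -174 - √(-3215) = -174 - I*√3215 ≈ -174.0 - 56.701*I)
1/(s - (a(-55, 59)/2488 - P(-52, 55))) = 1/((-174 - I*√3215) - ((-1*(-55)² - 3*(-55) - 3*59 - 1*(-55)*59)/2488 - 1*(-19/2))) = 1/((-174 - I*√3215) - ((-1*3025 + 165 - 177 + 3245)*(1/2488) + 19/2)) = 1/((-174 - I*√3215) - ((-3025 + 165 - 177 + 3245)*(1/2488) + 19/2)) = 1/((-174 - I*√3215) - (208*(1/2488) + 19/2)) = 1/((-174 - I*√3215) - (26/311 + 19/2)) = 1/((-174 - I*√3215) - 1*5961/622) = 1/((-174 - I*√3215) - 5961/622) = 1/(-114189/622 - I*√3215)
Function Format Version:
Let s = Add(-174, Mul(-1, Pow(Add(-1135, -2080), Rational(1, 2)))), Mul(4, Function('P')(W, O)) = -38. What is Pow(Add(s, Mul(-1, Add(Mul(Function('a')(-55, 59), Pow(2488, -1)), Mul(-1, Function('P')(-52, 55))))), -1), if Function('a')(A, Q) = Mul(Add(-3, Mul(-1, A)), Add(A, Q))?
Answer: Add(Rational(-71025558, 14282959781), Mul(Rational(386884, 14282959781), I, Pow(3215, Rational(1, 2)))) ≈ Add(-0.0049727, Mul(0.0015359, I))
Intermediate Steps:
Function('P')(W, O) = Rational(-19, 2) (Function('P')(W, O) = Mul(Rational(1, 4), -38) = Rational(-19, 2))
s = Add(-174, Mul(-1, I, Pow(3215, Rational(1, 2)))) (s = Add(-174, Mul(-1, Pow(-3215, Rational(1, 2)))) = Add(-174, Mul(-1, Mul(I, Pow(3215, Rational(1, 2))))) = Add(-174, Mul(-1, I, Pow(3215, Rational(1, 2)))) ≈ Add(-174.00, Mul(-56.701, I)))
Pow(Add(s, Mul(-1, Add(Mul(Function('a')(-55, 59), Pow(2488, -1)), Mul(-1, Function('P')(-52, 55))))), -1) = Pow(Add(Add(-174, Mul(-1, I, Pow(3215, Rational(1, 2)))), Mul(-1, Add(Mul(Add(Mul(-1, Pow(-55, 2)), Mul(-3, -55), Mul(-3, 59), Mul(-1, -55, 59)), Pow(2488, -1)), Mul(-1, Rational(-19, 2))))), -1) = Pow(Add(Add(-174, Mul(-1, I, Pow(3215, Rational(1, 2)))), Mul(-1, Add(Mul(Add(Mul(-1, 3025), 165, -177, 3245), Rational(1, 2488)), Rational(19, 2)))), -1) = Pow(Add(Add(-174, Mul(-1, I, Pow(3215, Rational(1, 2)))), Mul(-1, Add(Mul(Add(-3025, 165, -177, 3245), Rational(1, 2488)), Rational(19, 2)))), -1) = Pow(Add(Add(-174, Mul(-1, I, Pow(3215, Rational(1, 2)))), Mul(-1, Add(Mul(208, Rational(1, 2488)), Rational(19, 2)))), -1) = Pow(Add(Add(-174, Mul(-1, I, Pow(3215, Rational(1, 2)))), Mul(-1, Add(Rational(26, 311), Rational(19, 2)))), -1) = Pow(Add(Add(-174, Mul(-1, I, Pow(3215, Rational(1, 2)))), Mul(-1, Rational(5961, 622))), -1) = Pow(Add(Add(-174, Mul(-1, I, Pow(3215, Rational(1, 2)))), Rational(-5961, 622)), -1) = Pow(Add(Rational(-114189, 622), Mul(-1, I, Pow(3215, Rational(1, 2)))), -1)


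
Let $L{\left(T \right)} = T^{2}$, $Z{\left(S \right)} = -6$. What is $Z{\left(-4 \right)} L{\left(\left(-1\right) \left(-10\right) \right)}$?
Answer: $-600$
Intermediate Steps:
$Z{\left(-4 \right)} L{\left(\left(-1\right) \left(-10\right) \right)} = - 6 \left(\left(-1\right) \left(-10\right)\right)^{2} = - 6 \cdot 10^{2} = \left(-6\right) 100 = -600$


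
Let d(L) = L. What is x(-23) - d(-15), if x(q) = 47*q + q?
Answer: -1089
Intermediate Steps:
x(q) = 48*q
x(-23) - d(-15) = 48*(-23) - 1*(-15) = -1104 + 15 = -1089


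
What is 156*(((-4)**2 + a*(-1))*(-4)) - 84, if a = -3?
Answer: -11940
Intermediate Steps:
156*(((-4)**2 + a*(-1))*(-4)) - 84 = 156*(((-4)**2 - 3*(-1))*(-4)) - 84 = 156*((16 + 3)*(-4)) - 84 = 156*(19*(-4)) - 84 = 156*(-76) - 84 = -11856 - 84 = -11940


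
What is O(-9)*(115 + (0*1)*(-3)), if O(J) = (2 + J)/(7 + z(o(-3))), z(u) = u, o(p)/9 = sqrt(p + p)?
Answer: -1127/107 + 1449*I*sqrt(6)/107 ≈ -10.533 + 33.171*I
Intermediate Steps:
o(p) = 9*sqrt(2)*sqrt(p) (o(p) = 9*sqrt(p + p) = 9*sqrt(2*p) = 9*(sqrt(2)*sqrt(p)) = 9*sqrt(2)*sqrt(p))
O(J) = (2 + J)/(7 + 9*I*sqrt(6)) (O(J) = (2 + J)/(7 + 9*sqrt(2)*sqrt(-3)) = (2 + J)/(7 + 9*sqrt(2)*(I*sqrt(3))) = (2 + J)/(7 + 9*I*sqrt(6)))
O(-9)*(115 + (0*1)*(-3)) = (14/535 + (7/535)*(-9) - 18*I*sqrt(6)/535 - 9/535*I*(-9)*sqrt(6))*(115 + (0*1)*(-3)) = (14/535 - 63/535 - 18*I*sqrt(6)/535 + 81*I*sqrt(6)/535)*(115 + 0*(-3)) = (-49/535 + 63*I*sqrt(6)/535)*(115 + 0) = (-49/535 + 63*I*sqrt(6)/535)*115 = -1127/107 + 1449*I*sqrt(6)/107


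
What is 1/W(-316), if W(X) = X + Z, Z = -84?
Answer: -1/400 ≈ -0.0025000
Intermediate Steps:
W(X) = -84 + X (W(X) = X - 84 = -84 + X)
1/W(-316) = 1/(-84 - 316) = 1/(-400) = -1/400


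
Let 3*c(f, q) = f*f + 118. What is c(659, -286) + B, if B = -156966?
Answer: -36499/3 ≈ -12166.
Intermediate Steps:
c(f, q) = 118/3 + f**2/3 (c(f, q) = (f*f + 118)/3 = (f**2 + 118)/3 = (118 + f**2)/3 = 118/3 + f**2/3)
c(659, -286) + B = (118/3 + (1/3)*659**2) - 156966 = (118/3 + (1/3)*434281) - 156966 = (118/3 + 434281/3) - 156966 = 434399/3 - 156966 = -36499/3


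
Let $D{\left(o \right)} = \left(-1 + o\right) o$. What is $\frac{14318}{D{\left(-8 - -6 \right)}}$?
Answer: $\frac{7159}{3} \approx 2386.3$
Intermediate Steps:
$D{\left(o \right)} = o \left(-1 + o\right)$
$\frac{14318}{D{\left(-8 - -6 \right)}} = \frac{14318}{\left(-8 - -6\right) \left(-1 - 2\right)} = \frac{14318}{\left(-8 + 6\right) \left(-1 + \left(-8 + 6\right)\right)} = \frac{14318}{\left(-2\right) \left(-1 - 2\right)} = \frac{14318}{\left(-2\right) \left(-3\right)} = \frac{14318}{6} = 14318 \cdot \frac{1}{6} = \frac{7159}{3}$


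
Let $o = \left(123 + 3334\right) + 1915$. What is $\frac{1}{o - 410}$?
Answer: $\frac{1}{4962} \approx 0.00020153$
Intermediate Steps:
$o = 5372$ ($o = 3457 + 1915 = 5372$)
$\frac{1}{o - 410} = \frac{1}{5372 - 410} = \frac{1}{4962}$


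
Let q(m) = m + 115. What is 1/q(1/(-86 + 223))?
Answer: 137/15756 ≈ 0.0086951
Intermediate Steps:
q(m) = 115 + m
1/q(1/(-86 + 223)) = 1/(115 + 1/(-86 + 223)) = 1/(115 + 1/137) = 1/(15756/137) = 137/15756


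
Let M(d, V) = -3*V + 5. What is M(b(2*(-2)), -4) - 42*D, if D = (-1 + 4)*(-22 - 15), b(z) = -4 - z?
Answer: 4679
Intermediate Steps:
D = -111 (D = 3*(-37) = -111)
M(d, V) = 5 - 3*V
M(b(2*(-2)), -4) - 42*D = (5 - 3*(-4)) - 42*(-111) = (5 + 12) + 4662 = 17 + 4662 = 4679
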